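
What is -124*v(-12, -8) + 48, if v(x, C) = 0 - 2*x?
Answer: -2928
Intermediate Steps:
v(x, C) = -2*x
-124*v(-12, -8) + 48 = -(-248)*(-12) + 48 = -124*24 + 48 = -2976 + 48 = -2928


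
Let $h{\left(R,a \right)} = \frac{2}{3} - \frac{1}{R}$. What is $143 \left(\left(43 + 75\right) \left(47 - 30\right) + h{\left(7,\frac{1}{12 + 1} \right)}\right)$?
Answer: $\frac{6025591}{21} \approx 2.8693 \cdot 10^{5}$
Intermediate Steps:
$h{\left(R,a \right)} = \frac{2}{3} - \frac{1}{R}$ ($h{\left(R,a \right)} = 2 \cdot \frac{1}{3} - \frac{1}{R} = \frac{2}{3} - \frac{1}{R}$)
$143 \left(\left(43 + 75\right) \left(47 - 30\right) + h{\left(7,\frac{1}{12 + 1} \right)}\right) = 143 \left(\left(43 + 75\right) \left(47 - 30\right) + \left(\frac{2}{3} - \frac{1}{7}\right)\right) = 143 \left(118 \cdot 17 + \left(\frac{2}{3} - \frac{1}{7}\right)\right) = 143 \left(2006 + \left(\frac{2}{3} - \frac{1}{7}\right)\right) = 143 \left(2006 + \frac{11}{21}\right) = 143 \cdot \frac{42137}{21} = \frac{6025591}{21}$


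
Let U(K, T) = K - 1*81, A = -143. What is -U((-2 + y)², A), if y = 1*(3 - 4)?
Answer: 72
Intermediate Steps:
y = -1 (y = 1*(-1) = -1)
U(K, T) = -81 + K (U(K, T) = K - 81 = -81 + K)
-U((-2 + y)², A) = -(-81 + (-2 - 1)²) = -(-81 + (-3)²) = -(-81 + 9) = -1*(-72) = 72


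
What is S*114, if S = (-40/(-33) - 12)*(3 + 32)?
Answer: -473480/11 ≈ -43044.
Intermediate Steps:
S = -12460/33 (S = (-40*(-1/33) - 12)*35 = (40/33 - 12)*35 = -356/33*35 = -12460/33 ≈ -377.58)
S*114 = -12460/33*114 = -473480/11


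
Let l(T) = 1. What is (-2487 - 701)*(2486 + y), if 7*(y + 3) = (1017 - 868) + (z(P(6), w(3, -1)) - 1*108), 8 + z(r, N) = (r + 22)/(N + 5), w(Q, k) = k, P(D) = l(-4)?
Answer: -55534163/7 ≈ -7.9334e+6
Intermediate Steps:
P(D) = 1
z(r, N) = -8 + (22 + r)/(5 + N) (z(r, N) = -8 + (r + 22)/(N + 5) = -8 + (22 + r)/(5 + N))
y = 71/28 (y = -3 + ((1017 - 868) + ((-18 + 1 - 8*(-1))/(5 - 1) - 1*108))/7 = -3 + (149 + ((-18 + 1 + 8)/4 - 108))/7 = -3 + (149 + ((1/4)*(-9) - 108))/7 = -3 + (149 + (-9/4 - 108))/7 = -3 + (149 - 441/4)/7 = -3 + (1/7)*(155/4) = -3 + 155/28 = 71/28 ≈ 2.5357)
(-2487 - 701)*(2486 + y) = (-2487 - 701)*(2486 + 71/28) = -3188*69679/28 = -55534163/7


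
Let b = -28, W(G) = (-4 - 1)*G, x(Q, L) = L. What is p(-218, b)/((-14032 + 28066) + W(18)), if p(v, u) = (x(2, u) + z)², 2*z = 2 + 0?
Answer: 243/4648 ≈ 0.052281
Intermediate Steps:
z = 1 (z = (2 + 0)/2 = (½)*2 = 1)
W(G) = -5*G
p(v, u) = (1 + u)² (p(v, u) = (u + 1)² = (1 + u)²)
p(-218, b)/((-14032 + 28066) + W(18)) = (1 - 28)²/((-14032 + 28066) - 5*18) = (-27)²/(14034 - 90) = 729/13944 = 729*(1/13944) = 243/4648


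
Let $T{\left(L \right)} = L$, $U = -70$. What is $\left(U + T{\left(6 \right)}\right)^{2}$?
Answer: $4096$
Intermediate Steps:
$\left(U + T{\left(6 \right)}\right)^{2} = \left(-70 + 6\right)^{2} = \left(-64\right)^{2} = 4096$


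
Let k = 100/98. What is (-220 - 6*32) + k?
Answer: -20138/49 ≈ -410.98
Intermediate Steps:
k = 50/49 (k = 100*(1/98) = 50/49 ≈ 1.0204)
(-220 - 6*32) + k = (-220 - 6*32) + 50/49 = (-220 - 192) + 50/49 = -412 + 50/49 = -20138/49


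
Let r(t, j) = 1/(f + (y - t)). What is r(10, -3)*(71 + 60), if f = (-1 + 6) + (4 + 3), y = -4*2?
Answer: -131/6 ≈ -21.833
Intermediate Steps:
y = -8
f = 12 (f = 5 + 7 = 12)
r(t, j) = 1/(4 - t) (r(t, j) = 1/(12 + (-8 - t)) = 1/(4 - t))
r(10, -3)*(71 + 60) = (-1/(-4 + 10))*(71 + 60) = -1/6*131 = -1*⅙*131 = -⅙*131 = -131/6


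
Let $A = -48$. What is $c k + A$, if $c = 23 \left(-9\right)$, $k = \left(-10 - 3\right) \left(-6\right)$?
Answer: $-16194$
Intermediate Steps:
$k = 78$ ($k = \left(-13\right) \left(-6\right) = 78$)
$c = -207$
$c k + A = \left(-207\right) 78 - 48 = -16146 - 48 = -16194$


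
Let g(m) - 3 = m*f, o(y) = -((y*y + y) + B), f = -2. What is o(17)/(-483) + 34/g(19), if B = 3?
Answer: -267/805 ≈ -0.33168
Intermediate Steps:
o(y) = -3 - y - y**2 (o(y) = -((y*y + y) + 3) = -((y**2 + y) + 3) = -((y + y**2) + 3) = -(3 + y + y**2) = -3 - y - y**2)
g(m) = 3 - 2*m (g(m) = 3 + m*(-2) = 3 - 2*m)
o(17)/(-483) + 34/g(19) = (-3 - 1*17 - 1*17**2)/(-483) + 34/(3 - 2*19) = (-3 - 17 - 1*289)*(-1/483) + 34/(3 - 38) = (-3 - 17 - 289)*(-1/483) + 34/(-35) = -309*(-1/483) + 34*(-1/35) = 103/161 - 34/35 = -267/805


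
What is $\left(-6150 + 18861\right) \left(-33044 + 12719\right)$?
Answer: $-258351075$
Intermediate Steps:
$\left(-6150 + 18861\right) \left(-33044 + 12719\right) = 12711 \left(-20325\right) = -258351075$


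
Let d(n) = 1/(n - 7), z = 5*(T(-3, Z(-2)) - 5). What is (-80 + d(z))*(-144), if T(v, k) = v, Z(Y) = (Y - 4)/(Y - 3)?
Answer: 541584/47 ≈ 11523.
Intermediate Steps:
Z(Y) = (-4 + Y)/(-3 + Y)
z = -40 (z = 5*(-3 - 5) = 5*(-8) = -40)
d(n) = 1/(-7 + n)
(-80 + d(z))*(-144) = (-80 + 1/(-7 - 40))*(-144) = (-80 + 1/(-47))*(-144) = (-80 - 1/47)*(-144) = -3761/47*(-144) = 541584/47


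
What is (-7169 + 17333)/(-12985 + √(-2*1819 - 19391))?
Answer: -65989770/84316627 - 5082*I*√23029/84316627 ≈ -0.78264 - 0.0091466*I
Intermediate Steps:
(-7169 + 17333)/(-12985 + √(-2*1819 - 19391)) = 10164/(-12985 + √(-3638 - 19391)) = 10164/(-12985 + √(-23029)) = 10164/(-12985 + I*√23029)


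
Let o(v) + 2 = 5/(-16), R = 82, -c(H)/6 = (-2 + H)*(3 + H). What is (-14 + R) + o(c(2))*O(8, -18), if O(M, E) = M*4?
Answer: -6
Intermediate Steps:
O(M, E) = 4*M
c(H) = -6*(-2 + H)*(3 + H)
o(v) = -37/16 (o(v) = -2 + 5/(-16) = -2 + 5*(-1/16) = -2 - 5/16 = -37/16)
(-14 + R) + o(c(2))*O(8, -18) = (-14 + 82) - 37*8/4 = 68 - 37/16*32 = 68 - 74 = -6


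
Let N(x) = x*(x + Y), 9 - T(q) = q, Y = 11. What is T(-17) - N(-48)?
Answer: -1750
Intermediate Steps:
T(q) = 9 - q
N(x) = x*(11 + x) (N(x) = x*(x + 11) = x*(11 + x))
T(-17) - N(-48) = (9 - 1*(-17)) - (-48)*(11 - 48) = (9 + 17) - (-48)*(-37) = 26 - 1*1776 = 26 - 1776 = -1750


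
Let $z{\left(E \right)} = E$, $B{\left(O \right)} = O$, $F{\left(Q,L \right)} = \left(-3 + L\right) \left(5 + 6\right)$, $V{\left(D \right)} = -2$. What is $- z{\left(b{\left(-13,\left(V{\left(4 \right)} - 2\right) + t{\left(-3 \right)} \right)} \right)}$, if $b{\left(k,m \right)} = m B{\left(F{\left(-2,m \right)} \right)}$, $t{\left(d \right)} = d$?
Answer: $-770$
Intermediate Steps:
$F{\left(Q,L \right)} = -33 + 11 L$ ($F{\left(Q,L \right)} = \left(-3 + L\right) 11 = -33 + 11 L$)
$b{\left(k,m \right)} = m \left(-33 + 11 m\right)$
$- z{\left(b{\left(-13,\left(V{\left(4 \right)} - 2\right) + t{\left(-3 \right)} \right)} \right)} = - 11 \left(\left(-2 - 2\right) - 3\right) \left(-3 - 7\right) = - 11 \left(-4 - 3\right) \left(-3 - 7\right) = - 11 \left(-7\right) \left(-3 - 7\right) = - 11 \left(-7\right) \left(-10\right) = \left(-1\right) 770 = -770$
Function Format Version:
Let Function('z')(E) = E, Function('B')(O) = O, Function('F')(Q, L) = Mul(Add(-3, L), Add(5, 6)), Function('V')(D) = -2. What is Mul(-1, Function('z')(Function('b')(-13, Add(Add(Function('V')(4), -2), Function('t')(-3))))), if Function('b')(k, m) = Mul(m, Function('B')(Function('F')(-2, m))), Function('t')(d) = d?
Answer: -770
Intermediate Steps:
Function('F')(Q, L) = Add(-33, Mul(11, L)) (Function('F')(Q, L) = Mul(Add(-3, L), 11) = Add(-33, Mul(11, L)))
Function('b')(k, m) = Mul(m, Add(-33, Mul(11, m)))
Mul(-1, Function('z')(Function('b')(-13, Add(Add(Function('V')(4), -2), Function('t')(-3))))) = Mul(-1, Mul(11, Add(Add(-2, -2), -3), Add(-3, Add(Add(-2, -2), -3)))) = Mul(-1, Mul(11, Add(-4, -3), Add(-3, Add(-4, -3)))) = Mul(-1, Mul(11, -7, Add(-3, -7))) = Mul(-1, Mul(11, -7, -10)) = Mul(-1, 770) = -770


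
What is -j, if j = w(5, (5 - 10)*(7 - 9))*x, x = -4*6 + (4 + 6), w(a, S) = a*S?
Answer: 700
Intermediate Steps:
w(a, S) = S*a
x = -14 (x = -24 + 10 = -14)
j = -700 (j = (((5 - 10)*(7 - 9))*5)*(-14) = (-5*(-2)*5)*(-14) = (10*5)*(-14) = 50*(-14) = -700)
-j = -1*(-700) = 700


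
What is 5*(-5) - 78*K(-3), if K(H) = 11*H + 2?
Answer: 2393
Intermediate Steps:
K(H) = 2 + 11*H
5*(-5) - 78*K(-3) = 5*(-5) - 78*(2 + 11*(-3)) = -25 - 78*(2 - 33) = -25 - 78*(-31) = -25 + 2418 = 2393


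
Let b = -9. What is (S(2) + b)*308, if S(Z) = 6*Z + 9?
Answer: 3696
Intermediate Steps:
S(Z) = 9 + 6*Z
(S(2) + b)*308 = ((9 + 6*2) - 9)*308 = ((9 + 12) - 9)*308 = (21 - 9)*308 = 12*308 = 3696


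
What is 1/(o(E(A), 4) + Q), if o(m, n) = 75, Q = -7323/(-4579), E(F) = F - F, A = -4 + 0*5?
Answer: 4579/350748 ≈ 0.013055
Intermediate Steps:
A = -4 (A = -4 + 0 = -4)
E(F) = 0
Q = 7323/4579 (Q = -7323*(-1/4579) = 7323/4579 ≈ 1.5993)
1/(o(E(A), 4) + Q) = 1/(75 + 7323/4579) = 1/(350748/4579) = 4579/350748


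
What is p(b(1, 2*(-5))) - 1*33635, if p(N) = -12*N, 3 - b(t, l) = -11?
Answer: -33803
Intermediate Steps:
b(t, l) = 14 (b(t, l) = 3 - 1*(-11) = 3 + 11 = 14)
p(b(1, 2*(-5))) - 1*33635 = -12*14 - 1*33635 = -168 - 33635 = -33803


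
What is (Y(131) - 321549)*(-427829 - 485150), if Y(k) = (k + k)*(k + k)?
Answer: 230896953995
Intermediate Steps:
Y(k) = 4*k**2 (Y(k) = (2*k)*(2*k) = 4*k**2)
(Y(131) - 321549)*(-427829 - 485150) = (4*131**2 - 321549)*(-427829 - 485150) = (4*17161 - 321549)*(-912979) = (68644 - 321549)*(-912979) = -252905*(-912979) = 230896953995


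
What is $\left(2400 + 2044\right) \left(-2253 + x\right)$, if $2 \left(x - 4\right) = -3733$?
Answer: $-18289282$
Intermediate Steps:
$x = - \frac{3725}{2}$ ($x = 4 + \frac{1}{2} \left(-3733\right) = 4 - \frac{3733}{2} = - \frac{3725}{2} \approx -1862.5$)
$\left(2400 + 2044\right) \left(-2253 + x\right) = \left(2400 + 2044\right) \left(-2253 - \frac{3725}{2}\right) = 4444 \left(- \frac{8231}{2}\right) = -18289282$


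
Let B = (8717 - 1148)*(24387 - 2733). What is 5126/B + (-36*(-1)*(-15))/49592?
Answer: -11031414931/1016010682074 ≈ -0.010858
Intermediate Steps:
B = 163899126 (B = 7569*21654 = 163899126)
5126/B + (-36*(-1)*(-15))/49592 = 5126/163899126 + (-36*(-1)*(-15))/49592 = 5126*(1/163899126) + (36*(-15))*(1/49592) = 2563/81949563 - 540*1/49592 = 2563/81949563 - 135/12398 = -11031414931/1016010682074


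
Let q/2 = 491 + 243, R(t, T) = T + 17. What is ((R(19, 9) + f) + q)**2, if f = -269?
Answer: 1500625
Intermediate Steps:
R(t, T) = 17 + T
q = 1468 (q = 2*(491 + 243) = 2*734 = 1468)
((R(19, 9) + f) + q)**2 = (((17 + 9) - 269) + 1468)**2 = ((26 - 269) + 1468)**2 = (-243 + 1468)**2 = 1225**2 = 1500625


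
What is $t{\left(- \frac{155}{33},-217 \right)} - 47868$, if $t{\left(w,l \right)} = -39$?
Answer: $-47907$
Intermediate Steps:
$t{\left(- \frac{155}{33},-217 \right)} - 47868 = -39 - 47868 = -47907$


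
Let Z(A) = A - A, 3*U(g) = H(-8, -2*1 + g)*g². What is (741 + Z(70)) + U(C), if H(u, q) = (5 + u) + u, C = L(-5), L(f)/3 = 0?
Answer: 741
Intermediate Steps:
L(f) = 0 (L(f) = 3*0 = 0)
C = 0
H(u, q) = 5 + 2*u
U(g) = -11*g²/3 (U(g) = ((5 + 2*(-8))*g²)/3 = ((5 - 16)*g²)/3 = (-11*g²)/3 = -11*g²/3)
Z(A) = 0
(741 + Z(70)) + U(C) = (741 + 0) - 11/3*0² = 741 - 11/3*0 = 741 + 0 = 741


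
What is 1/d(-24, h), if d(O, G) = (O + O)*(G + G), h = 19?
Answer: -1/1824 ≈ -0.00054825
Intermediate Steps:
d(O, G) = 4*G*O (d(O, G) = (2*O)*(2*G) = 4*G*O)
1/d(-24, h) = 1/(4*19*(-24)) = 1/(-1824) = -1/1824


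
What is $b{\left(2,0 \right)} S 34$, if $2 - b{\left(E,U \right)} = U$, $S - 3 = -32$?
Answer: $-1972$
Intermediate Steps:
$S = -29$ ($S = 3 - 32 = -29$)
$b{\left(E,U \right)} = 2 - U$
$b{\left(2,0 \right)} S 34 = \left(2 - 0\right) \left(-29\right) 34 = \left(2 + 0\right) \left(-29\right) 34 = 2 \left(-29\right) 34 = \left(-58\right) 34 = -1972$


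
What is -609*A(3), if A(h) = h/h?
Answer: -609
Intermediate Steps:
A(h) = 1
-609*A(3) = -609*1 = -609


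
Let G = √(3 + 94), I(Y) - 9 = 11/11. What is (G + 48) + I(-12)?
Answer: 58 + √97 ≈ 67.849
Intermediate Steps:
I(Y) = 10 (I(Y) = 9 + 11/11 = 9 + 11*(1/11) = 9 + 1 = 10)
G = √97 ≈ 9.8489
(G + 48) + I(-12) = (√97 + 48) + 10 = (48 + √97) + 10 = 58 + √97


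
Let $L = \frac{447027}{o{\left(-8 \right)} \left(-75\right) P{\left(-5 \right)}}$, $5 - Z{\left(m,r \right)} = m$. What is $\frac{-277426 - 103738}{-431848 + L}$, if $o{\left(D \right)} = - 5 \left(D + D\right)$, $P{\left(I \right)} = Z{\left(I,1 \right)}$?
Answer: $\frac{7623280000}{8637109009} \approx 0.88262$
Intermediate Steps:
$Z{\left(m,r \right)} = 5 - m$
$P{\left(I \right)} = 5 - I$
$o{\left(D \right)} = - 10 D$ ($o{\left(D \right)} = - 5 \cdot 2 D = - 10 D$)
$L = - \frac{149009}{20000}$ ($L = \frac{447027}{\left(-10\right) \left(-8\right) \left(-75\right) \left(5 - -5\right)} = \frac{447027}{80 \left(-75\right) \left(5 + 5\right)} = \frac{447027}{\left(-6000\right) 10} = \frac{447027}{-60000} = 447027 \left(- \frac{1}{60000}\right) = - \frac{149009}{20000} \approx -7.4504$)
$\frac{-277426 - 103738}{-431848 + L} = \frac{-277426 - 103738}{-431848 - \frac{149009}{20000}} = - \frac{381164}{- \frac{8637109009}{20000}} = \left(-381164\right) \left(- \frac{20000}{8637109009}\right) = \frac{7623280000}{8637109009}$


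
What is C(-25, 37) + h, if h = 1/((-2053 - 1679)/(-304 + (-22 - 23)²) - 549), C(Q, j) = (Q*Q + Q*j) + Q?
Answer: -308284046/948561 ≈ -325.00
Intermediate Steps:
C(Q, j) = Q + Q² + Q*j (C(Q, j) = (Q² + Q*j) + Q = Q + Q² + Q*j)
h = -1721/948561 (h = 1/(-3732/(-304 + (-45)²) - 549) = 1/(-3732/(-304 + 2025) - 549) = 1/(-3732/1721 - 549) = 1/(-948561/1721) = -1721/948561 ≈ -0.0018143)
C(-25, 37) + h = -25*(1 - 25 + 37) - 1721/948561 = -25*13 - 1721/948561 = -325 - 1721/948561 = -308284046/948561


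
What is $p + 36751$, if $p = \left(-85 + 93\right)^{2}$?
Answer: $36815$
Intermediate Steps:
$p = 64$ ($p = 8^{2} = 64$)
$p + 36751 = 64 + 36751 = 36815$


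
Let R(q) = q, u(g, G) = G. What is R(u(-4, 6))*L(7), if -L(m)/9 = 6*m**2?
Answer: -15876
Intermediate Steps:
L(m) = -54*m**2
R(u(-4, 6))*L(7) = 6*(-54*7**2) = 6*(-54*49) = 6*(-2646) = -15876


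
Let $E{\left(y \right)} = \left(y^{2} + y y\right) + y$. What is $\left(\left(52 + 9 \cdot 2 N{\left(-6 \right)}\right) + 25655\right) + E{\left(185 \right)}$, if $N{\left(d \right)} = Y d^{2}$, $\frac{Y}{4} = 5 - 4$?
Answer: $96934$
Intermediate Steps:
$Y = 4$ ($Y = 4 \left(5 - 4\right) = 4 \cdot 1 = 4$)
$N{\left(d \right)} = 4 d^{2}$
$E{\left(y \right)} = y + 2 y^{2}$ ($E{\left(y \right)} = \left(y^{2} + y^{2}\right) + y = 2 y^{2} + y = y + 2 y^{2}$)
$\left(\left(52 + 9 \cdot 2 N{\left(-6 \right)}\right) + 25655\right) + E{\left(185 \right)} = \left(\left(52 + 9 \cdot 2 \cdot 4 \left(-6\right)^{2}\right) + 25655\right) + 185 \left(1 + 2 \cdot 185\right) = \left(\left(52 + 18 \cdot 4 \cdot 36\right) + 25655\right) + 185 \left(1 + 370\right) = \left(\left(52 + 18 \cdot 144\right) + 25655\right) + 185 \cdot 371 = \left(\left(52 + 2592\right) + 25655\right) + 68635 = \left(2644 + 25655\right) + 68635 = 28299 + 68635 = 96934$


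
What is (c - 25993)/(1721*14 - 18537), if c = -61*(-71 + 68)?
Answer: -25810/5557 ≈ -4.6446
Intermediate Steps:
c = 183 (c = -61*(-3) = 183)
(c - 25993)/(1721*14 - 18537) = (183 - 25993)/(1721*14 - 18537) = -25810/(24094 - 18537) = -25810/5557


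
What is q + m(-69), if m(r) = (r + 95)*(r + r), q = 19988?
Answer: 16400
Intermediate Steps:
m(r) = 2*r*(95 + r) (m(r) = (95 + r)*(2*r) = 2*r*(95 + r))
q + m(-69) = 19988 + 2*(-69)*(95 - 69) = 19988 + 2*(-69)*26 = 19988 - 3588 = 16400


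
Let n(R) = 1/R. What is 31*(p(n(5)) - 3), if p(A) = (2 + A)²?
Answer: 1426/25 ≈ 57.040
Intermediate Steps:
n(R) = 1/R
31*(p(n(5)) - 3) = 31*((2 + 1/5)² - 3) = 31*((2 + ⅕)² - 3) = 31*((11/5)² - 3) = 31*(121/25 - 3) = 31*(46/25) = 1426/25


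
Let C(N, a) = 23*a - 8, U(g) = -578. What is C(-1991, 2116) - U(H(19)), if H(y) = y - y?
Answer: 49238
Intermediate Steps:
H(y) = 0
C(N, a) = -8 + 23*a
C(-1991, 2116) - U(H(19)) = (-8 + 23*2116) - 1*(-578) = (-8 + 48668) + 578 = 48660 + 578 = 49238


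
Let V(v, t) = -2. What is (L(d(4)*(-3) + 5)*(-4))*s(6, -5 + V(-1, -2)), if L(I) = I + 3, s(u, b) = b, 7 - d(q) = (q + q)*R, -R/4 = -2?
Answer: 5012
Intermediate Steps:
R = 8 (R = -4*(-2) = 8)
d(q) = 7 - 16*q (d(q) = 7 - (q + q)*8 = 7 - 2*q*8 = 7 - 16*q)
L(I) = 3 + I
(L(d(4)*(-3) + 5)*(-4))*s(6, -5 + V(-1, -2)) = ((3 + ((7 - 16*4)*(-3) + 5))*(-4))*(-5 - 2) = ((3 + ((7 - 64)*(-3) + 5))*(-4))*(-7) = ((3 + (-57*(-3) + 5))*(-4))*(-7) = ((3 + (171 + 5))*(-4))*(-7) = ((3 + 176)*(-4))*(-7) = (179*(-4))*(-7) = -716*(-7) = 5012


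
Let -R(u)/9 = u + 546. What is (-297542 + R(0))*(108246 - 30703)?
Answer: -23453345608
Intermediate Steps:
R(u) = -4914 - 9*u (R(u) = -9*(u + 546) = -9*(546 + u) = -4914 - 9*u)
(-297542 + R(0))*(108246 - 30703) = (-297542 + (-4914 - 9*0))*(108246 - 30703) = (-297542 + (-4914 + 0))*77543 = (-297542 - 4914)*77543 = -302456*77543 = -23453345608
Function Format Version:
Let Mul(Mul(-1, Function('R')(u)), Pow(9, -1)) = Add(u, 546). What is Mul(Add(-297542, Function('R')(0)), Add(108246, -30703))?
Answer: -23453345608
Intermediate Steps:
Function('R')(u) = Add(-4914, Mul(-9, u)) (Function('R')(u) = Mul(-9, Add(u, 546)) = Mul(-9, Add(546, u)) = Add(-4914, Mul(-9, u)))
Mul(Add(-297542, Function('R')(0)), Add(108246, -30703)) = Mul(Add(-297542, Add(-4914, Mul(-9, 0))), Add(108246, -30703)) = Mul(Add(-297542, Add(-4914, 0)), 77543) = Mul(Add(-297542, -4914), 77543) = Mul(-302456, 77543) = -23453345608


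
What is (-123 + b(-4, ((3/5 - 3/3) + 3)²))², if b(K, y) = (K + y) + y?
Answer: 8048569/625 ≈ 12878.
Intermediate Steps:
b(K, y) = K + 2*y
(-123 + b(-4, ((3/5 - 3/3) + 3)²))² = (-123 + (-4 + 2*((3/5 - 3/3) + 3)²))² = (-123 + (-4 + 2*((3*(⅕) - 3*⅓) + 3)²))² = (-123 + (-4 + 2*((⅗ - 1) + 3)²))² = (-123 + (-4 + 2*(-⅖ + 3)²))² = (-123 + (-4 + 2*(13/5)²))² = (-123 + (-4 + 2*(169/25)))² = (-123 + (-4 + 338/25))² = (-123 + 238/25)² = (-2837/25)² = 8048569/625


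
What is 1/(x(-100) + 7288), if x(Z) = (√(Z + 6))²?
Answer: 1/7194 ≈ 0.00013900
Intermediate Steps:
x(Z) = 6 + Z (x(Z) = (√(6 + Z))² = 6 + Z)
1/(x(-100) + 7288) = 1/((6 - 100) + 7288) = 1/(-94 + 7288) = 1/7194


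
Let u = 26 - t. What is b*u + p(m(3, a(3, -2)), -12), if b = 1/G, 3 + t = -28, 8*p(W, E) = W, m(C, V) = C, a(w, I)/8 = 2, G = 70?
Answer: 333/280 ≈ 1.1893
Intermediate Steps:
a(w, I) = 16 (a(w, I) = 8*2 = 16)
p(W, E) = W/8
t = -31 (t = -3 - 28 = -31)
u = 57 (u = 26 - 1*(-31) = 26 + 31 = 57)
b = 1/70 ≈ 0.014286
b*u + p(m(3, a(3, -2)), -12) = (1/70)*57 + (⅛)*3 = 57/70 + 3/8 = 333/280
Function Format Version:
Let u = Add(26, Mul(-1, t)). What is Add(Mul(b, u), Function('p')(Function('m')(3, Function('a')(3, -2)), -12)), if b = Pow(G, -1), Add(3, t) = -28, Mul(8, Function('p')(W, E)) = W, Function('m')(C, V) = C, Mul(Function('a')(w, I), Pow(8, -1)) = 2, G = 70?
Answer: Rational(333, 280) ≈ 1.1893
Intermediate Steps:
Function('a')(w, I) = 16 (Function('a')(w, I) = Mul(8, 2) = 16)
Function('p')(W, E) = Mul(Rational(1, 8), W)
t = -31 (t = Add(-3, -28) = -31)
u = 57 (u = Add(26, Mul(-1, -31)) = Add(26, 31) = 57)
b = Rational(1, 70) (b = Pow(70, -1) = Rational(1, 70) ≈ 0.014286)
Add(Mul(b, u), Function('p')(Function('m')(3, Function('a')(3, -2)), -12)) = Add(Mul(Rational(1, 70), 57), Mul(Rational(1, 8), 3)) = Add(Rational(57, 70), Rational(3, 8)) = Rational(333, 280)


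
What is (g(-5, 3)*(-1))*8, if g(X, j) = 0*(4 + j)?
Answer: 0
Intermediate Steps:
g(X, j) = 0
(g(-5, 3)*(-1))*8 = (0*(-1))*8 = 0*8 = 0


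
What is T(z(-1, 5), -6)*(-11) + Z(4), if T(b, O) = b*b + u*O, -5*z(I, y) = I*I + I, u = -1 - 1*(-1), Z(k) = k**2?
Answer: 16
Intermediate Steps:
u = 0 (u = -1 + 1 = 0)
z(I, y) = -I/5 - I**2/5 (z(I, y) = -(I*I + I)/5 = -(I**2 + I)/5 = -(I + I**2)/5 = -I/5 - I**2/5)
T(b, O) = b**2 (T(b, O) = b*b + 0*O = b**2 + 0 = b**2)
T(z(-1, 5), -6)*(-11) + Z(4) = (-1/5*(-1)*(1 - 1))**2*(-11) + 4**2 = (-1/5*(-1)*0)**2*(-11) + 16 = 0**2*(-11) + 16 = 0*(-11) + 16 = 0 + 16 = 16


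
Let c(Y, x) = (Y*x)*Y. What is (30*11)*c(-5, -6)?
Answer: -49500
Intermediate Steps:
c(Y, x) = x*Y²
(30*11)*c(-5, -6) = (30*11)*(-6*(-5)²) = 330*(-6*25) = 330*(-150) = -49500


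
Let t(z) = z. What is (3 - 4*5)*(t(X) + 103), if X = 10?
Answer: -1921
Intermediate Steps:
(3 - 4*5)*(t(X) + 103) = (3 - 4*5)*(10 + 103) = (3 - 20)*113 = -17*113 = -1921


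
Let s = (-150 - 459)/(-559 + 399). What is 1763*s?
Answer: 1073667/160 ≈ 6710.4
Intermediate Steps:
s = 609/160 (s = -609/(-160) = -609*(-1/160) = 609/160 ≈ 3.8063)
1763*s = 1763*(609/160) = 1073667/160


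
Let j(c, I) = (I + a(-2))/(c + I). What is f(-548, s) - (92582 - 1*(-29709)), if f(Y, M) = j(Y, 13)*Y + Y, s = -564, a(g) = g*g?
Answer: -65709549/535 ≈ -1.2282e+5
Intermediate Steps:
a(g) = g²
j(c, I) = (4 + I)/(I + c) (j(c, I) = (I + (-2)²)/(c + I) = (I + 4)/(I + c) = (4 + I)/(I + c))
f(Y, M) = Y + 17*Y/(13 + Y) (f(Y, M) = ((4 + 13)/(13 + Y))*Y + Y = (17/(13 + Y))*Y + Y = 17*Y/(13 + Y) + Y = Y + 17*Y/(13 + Y))
f(-548, s) - (92582 - 1*(-29709)) = -548*(30 - 548)/(13 - 548) - (92582 - 1*(-29709)) = -548*(-518)/(-535) - (92582 + 29709) = -548*(-1/535)*(-518) - 1*122291 = -283864/535 - 122291 = -65709549/535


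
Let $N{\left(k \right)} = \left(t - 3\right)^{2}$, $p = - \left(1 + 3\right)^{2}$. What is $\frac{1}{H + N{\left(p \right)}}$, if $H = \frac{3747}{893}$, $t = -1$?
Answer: $\frac{893}{18035} \approx 0.049515$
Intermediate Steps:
$H = \frac{3747}{893}$ ($H = 3747 \cdot \frac{1}{893} = \frac{3747}{893} \approx 4.196$)
$p = -16$ ($p = - 4^{2} = \left(-1\right) 16 = -16$)
$N{\left(k \right)} = 16$ ($N{\left(k \right)} = \left(-1 - 3\right)^{2} = \left(-4\right)^{2} = 16$)
$\frac{1}{H + N{\left(p \right)}} = \frac{1}{\frac{3747}{893} + 16} = \frac{1}{\frac{18035}{893}} = \frac{893}{18035}$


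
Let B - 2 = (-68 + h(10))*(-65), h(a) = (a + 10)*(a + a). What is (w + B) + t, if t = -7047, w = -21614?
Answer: -50239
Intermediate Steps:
h(a) = 2*a*(10 + a) (h(a) = (10 + a)*(2*a) = 2*a*(10 + a))
B = -21578 (B = 2 + (-68 + 2*10*(10 + 10))*(-65) = 2 + (-68 + 2*10*20)*(-65) = 2 + (-68 + 400)*(-65) = 2 + 332*(-65) = 2 - 21580 = -21578)
(w + B) + t = (-21614 - 21578) - 7047 = -43192 - 7047 = -50239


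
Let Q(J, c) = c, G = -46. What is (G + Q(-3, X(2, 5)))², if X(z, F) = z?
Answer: 1936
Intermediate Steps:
(G + Q(-3, X(2, 5)))² = (-46 + 2)² = (-44)² = 1936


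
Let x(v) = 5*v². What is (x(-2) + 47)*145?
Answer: 9715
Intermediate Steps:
(x(-2) + 47)*145 = (5*(-2)² + 47)*145 = (5*4 + 47)*145 = (20 + 47)*145 = 67*145 = 9715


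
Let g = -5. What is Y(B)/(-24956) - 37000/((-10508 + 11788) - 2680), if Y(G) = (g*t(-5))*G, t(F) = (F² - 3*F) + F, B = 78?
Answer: 2356205/87346 ≈ 26.976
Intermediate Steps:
t(F) = F² - 2*F
Y(G) = -175*G (Y(G) = (-(-25)*(-2 - 5))*G = (-(-25)*(-7))*G = (-5*35)*G = -175*G)
Y(B)/(-24956) - 37000/((-10508 + 11788) - 2680) = -175*78/(-24956) - 37000/((-10508 + 11788) - 2680) = -13650*(-1/24956) - 37000/(1280 - 2680) = 6825/12478 - 37000/(-1400) = 6825/12478 - 37000*(-1/1400) = 6825/12478 + 185/7 = 2356205/87346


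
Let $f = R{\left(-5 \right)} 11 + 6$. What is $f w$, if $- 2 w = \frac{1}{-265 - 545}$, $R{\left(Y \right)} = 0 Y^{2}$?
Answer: $\frac{1}{270} \approx 0.0037037$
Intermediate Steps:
$R{\left(Y \right)} = 0$
$f = 6$ ($f = 0 \cdot 11 + 6 = 0 + 6 = 6$)
$w = \frac{1}{1620}$ ($w = - \frac{1}{2 \left(-265 - 545\right)} = - \frac{1}{2 \left(-810\right)} = \left(- \frac{1}{2}\right) \left(- \frac{1}{810}\right) = \frac{1}{1620} \approx 0.00061728$)
$f w = 6 \cdot \frac{1}{1620} = \frac{1}{270}$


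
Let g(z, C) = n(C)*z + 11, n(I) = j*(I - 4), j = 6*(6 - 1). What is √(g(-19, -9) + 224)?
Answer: √7645 ≈ 87.436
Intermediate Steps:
j = 30 (j = 6*5 = 30)
n(I) = -120 + 30*I (n(I) = 30*(I - 4) = 30*(-4 + I) = -120 + 30*I)
g(z, C) = 11 + z*(-120 + 30*C) (g(z, C) = (-120 + 30*C)*z + 11 = z*(-120 + 30*C) + 11 = 11 + z*(-120 + 30*C))
√(g(-19, -9) + 224) = √((11 + 30*(-19)*(-4 - 9)) + 224) = √((11 + 30*(-19)*(-13)) + 224) = √((11 + 7410) + 224) = √(7421 + 224) = √7645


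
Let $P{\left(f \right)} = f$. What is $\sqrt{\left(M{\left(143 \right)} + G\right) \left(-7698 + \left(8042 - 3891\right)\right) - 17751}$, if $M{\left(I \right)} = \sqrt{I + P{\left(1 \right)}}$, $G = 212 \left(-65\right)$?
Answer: $\sqrt{48817345} \approx 6986.9$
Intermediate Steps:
$G = -13780$
$M{\left(I \right)} = \sqrt{1 + I}$ ($M{\left(I \right)} = \sqrt{I + 1} = \sqrt{1 + I}$)
$\sqrt{\left(M{\left(143 \right)} + G\right) \left(-7698 + \left(8042 - 3891\right)\right) - 17751} = \sqrt{\left(\sqrt{1 + 143} - 13780\right) \left(-7698 + \left(8042 - 3891\right)\right) - 17751} = \sqrt{\left(\sqrt{144} - 13780\right) \left(-7698 + \left(8042 - 3891\right)\right) - 17751} = \sqrt{\left(12 - 13780\right) \left(-7698 + 4151\right) - 17751} = \sqrt{\left(-13768\right) \left(-3547\right) - 17751} = \sqrt{48835096 - 17751} = \sqrt{48817345}$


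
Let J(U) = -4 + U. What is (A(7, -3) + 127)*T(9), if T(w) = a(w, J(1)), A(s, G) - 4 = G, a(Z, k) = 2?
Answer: 256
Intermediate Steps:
A(s, G) = 4 + G
T(w) = 2
(A(7, -3) + 127)*T(9) = ((4 - 3) + 127)*2 = (1 + 127)*2 = 128*2 = 256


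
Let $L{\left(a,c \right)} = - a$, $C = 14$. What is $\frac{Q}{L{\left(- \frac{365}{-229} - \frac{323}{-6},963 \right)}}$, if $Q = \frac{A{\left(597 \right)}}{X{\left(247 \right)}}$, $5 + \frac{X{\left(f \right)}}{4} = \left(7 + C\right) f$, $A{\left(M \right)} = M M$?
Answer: $- \frac{244852983}{789291148} \approx -0.31022$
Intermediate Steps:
$A{\left(M \right)} = M^{2}$
$X{\left(f \right)} = -20 + 84 f$ ($X{\left(f \right)} = -20 + 4 \left(7 + 14\right) f = -20 + 4 \cdot 21 f = -20 + 84 f$)
$Q = \frac{356409}{20728}$ ($Q = \frac{597^{2}}{-20 + 84 \cdot 247} = \frac{356409}{-20 + 20748} = \frac{356409}{20728} \approx 17.195$)
$\frac{Q}{L{\left(- \frac{365}{-229} - \frac{323}{-6},963 \right)}} = \frac{356409}{20728 \left(- (- \frac{365}{-229} - \frac{323}{-6})\right)} = \frac{356409}{20728 \left(- (\left(-365\right) \left(- \frac{1}{229}\right) - - \frac{323}{6})\right)} = \frac{356409}{20728 \left(- (\frac{365}{229} + \frac{323}{6})\right)} = \frac{356409}{20728 \left(\left(-1\right) \frac{76157}{1374}\right)} = \frac{356409}{20728 \left(- \frac{76157}{1374}\right)} = \frac{356409}{20728} \left(- \frac{1374}{76157}\right) = - \frac{244852983}{789291148}$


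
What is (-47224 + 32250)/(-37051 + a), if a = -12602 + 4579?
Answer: 7487/22537 ≈ 0.33221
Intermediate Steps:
a = -8023
(-47224 + 32250)/(-37051 + a) = (-47224 + 32250)/(-37051 - 8023) = -14974/(-45074) = -14974*(-1/45074) = 7487/22537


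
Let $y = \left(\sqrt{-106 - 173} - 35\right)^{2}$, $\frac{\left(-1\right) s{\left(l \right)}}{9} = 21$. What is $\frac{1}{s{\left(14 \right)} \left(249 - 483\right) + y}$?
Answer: $\frac{i}{2 \left(105 \sqrt{31} + 22586 i\right)} \approx 2.2123 \cdot 10^{-5} + 5.7263 \cdot 10^{-7} i$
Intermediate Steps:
$s{\left(l \right)} = -189$ ($s{\left(l \right)} = \left(-9\right) 21 = -189$)
$y = \left(-35 + 3 i \sqrt{31}\right)^{2}$ ($y = \left(\sqrt{-279} - 35\right)^{2} = \left(3 i \sqrt{31} - 35\right)^{2} = \left(-35 + 3 i \sqrt{31}\right)^{2} \approx 946.0 - 1169.2 i$)
$\frac{1}{s{\left(14 \right)} \left(249 - 483\right) + y} = \frac{1}{- 189 \left(249 - 483\right) + \left(946 - 210 i \sqrt{31}\right)} = \frac{1}{\left(-189\right) \left(-234\right) + \left(946 - 210 i \sqrt{31}\right)} = \frac{1}{44226 + \left(946 - 210 i \sqrt{31}\right)} = \frac{1}{45172 - 210 i \sqrt{31}}$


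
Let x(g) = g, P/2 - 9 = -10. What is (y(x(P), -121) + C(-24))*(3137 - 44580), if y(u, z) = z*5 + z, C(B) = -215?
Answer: 38997863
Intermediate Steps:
P = -2 (P = 18 + 2*(-10) = 18 - 20 = -2)
y(u, z) = 6*z (y(u, z) = 5*z + z = 6*z)
(y(x(P), -121) + C(-24))*(3137 - 44580) = (6*(-121) - 215)*(3137 - 44580) = (-726 - 215)*(-41443) = -941*(-41443) = 38997863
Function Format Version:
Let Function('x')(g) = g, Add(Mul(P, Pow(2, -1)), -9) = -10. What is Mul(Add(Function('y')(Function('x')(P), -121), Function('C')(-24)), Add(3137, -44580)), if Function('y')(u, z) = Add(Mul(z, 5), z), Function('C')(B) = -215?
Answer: 38997863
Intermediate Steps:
P = -2 (P = Add(18, Mul(2, -10)) = Add(18, -20) = -2)
Function('y')(u, z) = Mul(6, z) (Function('y')(u, z) = Add(Mul(5, z), z) = Mul(6, z))
Mul(Add(Function('y')(Function('x')(P), -121), Function('C')(-24)), Add(3137, -44580)) = Mul(Add(Mul(6, -121), -215), Add(3137, -44580)) = Mul(Add(-726, -215), -41443) = Mul(-941, -41443) = 38997863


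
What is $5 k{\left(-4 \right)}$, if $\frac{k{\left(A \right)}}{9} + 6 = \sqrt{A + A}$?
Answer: $-270 + 90 i \sqrt{2} \approx -270.0 + 127.28 i$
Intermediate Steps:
$k{\left(A \right)} = -54 + 9 \sqrt{2} \sqrt{A}$ ($k{\left(A \right)} = -54 + 9 \sqrt{A + A} = -54 + 9 \sqrt{2 A} = -54 + 9 \sqrt{2} \sqrt{A}$)
$5 k{\left(-4 \right)} = 5 \left(-54 + 9 \sqrt{2} \sqrt{-4}\right) = 5 \left(-54 + 9 \sqrt{2} \cdot 2 i\right) = 5 \left(-54 + 18 i \sqrt{2}\right) = -270 + 90 i \sqrt{2}$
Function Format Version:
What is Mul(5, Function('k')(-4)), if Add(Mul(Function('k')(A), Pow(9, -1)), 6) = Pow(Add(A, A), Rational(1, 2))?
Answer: Add(-270, Mul(90, I, Pow(2, Rational(1, 2)))) ≈ Add(-270.00, Mul(127.28, I))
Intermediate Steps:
Function('k')(A) = Add(-54, Mul(9, Pow(2, Rational(1, 2)), Pow(A, Rational(1, 2)))) (Function('k')(A) = Add(-54, Mul(9, Pow(Add(A, A), Rational(1, 2)))) = Add(-54, Mul(9, Pow(Mul(2, A), Rational(1, 2)))) = Add(-54, Mul(9, Mul(Pow(2, Rational(1, 2)), Pow(A, Rational(1, 2))))) = Add(-54, Mul(9, Pow(2, Rational(1, 2)), Pow(A, Rational(1, 2)))))
Mul(5, Function('k')(-4)) = Mul(5, Add(-54, Mul(9, Pow(2, Rational(1, 2)), Pow(-4, Rational(1, 2))))) = Mul(5, Add(-54, Mul(9, Pow(2, Rational(1, 2)), Mul(2, I)))) = Mul(5, Add(-54, Mul(18, I, Pow(2, Rational(1, 2))))) = Add(-270, Mul(90, I, Pow(2, Rational(1, 2))))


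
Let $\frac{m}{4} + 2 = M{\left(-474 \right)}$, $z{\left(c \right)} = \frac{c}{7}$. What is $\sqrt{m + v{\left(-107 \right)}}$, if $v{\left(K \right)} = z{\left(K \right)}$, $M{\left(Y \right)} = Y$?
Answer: $\frac{i \sqrt{94045}}{7} \approx 43.81 i$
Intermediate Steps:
$z{\left(c \right)} = \frac{c}{7}$ ($z{\left(c \right)} = c \frac{1}{7} = \frac{c}{7}$)
$v{\left(K \right)} = \frac{K}{7}$
$m = -1904$ ($m = -8 + 4 \left(-474\right) = -8 - 1896 = -1904$)
$\sqrt{m + v{\left(-107 \right)}} = \sqrt{-1904 + \frac{1}{7} \left(-107\right)} = \sqrt{-1904 - \frac{107}{7}} = \sqrt{- \frac{13435}{7}} = \frac{i \sqrt{94045}}{7}$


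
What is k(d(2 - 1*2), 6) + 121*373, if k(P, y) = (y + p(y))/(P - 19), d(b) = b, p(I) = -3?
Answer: 857524/19 ≈ 45133.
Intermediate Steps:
k(P, y) = (-3 + y)/(-19 + P) (k(P, y) = (y - 3)/(P - 19) = (-3 + y)/(-19 + P))
k(d(2 - 1*2), 6) + 121*373 = (-3 + 6)/(-19 + (2 - 1*2)) + 121*373 = 3/(-19 + (2 - 2)) + 45133 = 3/(-19 + 0) + 45133 = 3/(-19) + 45133 = -1/19*3 + 45133 = -3/19 + 45133 = 857524/19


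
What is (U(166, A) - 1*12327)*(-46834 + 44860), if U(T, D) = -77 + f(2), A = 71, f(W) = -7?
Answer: 24499314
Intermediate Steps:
U(T, D) = -84 (U(T, D) = -77 - 7 = -84)
(U(166, A) - 1*12327)*(-46834 + 44860) = (-84 - 1*12327)*(-46834 + 44860) = (-84 - 12327)*(-1974) = -12411*(-1974) = 24499314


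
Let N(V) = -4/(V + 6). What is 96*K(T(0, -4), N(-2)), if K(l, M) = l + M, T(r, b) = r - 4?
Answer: -480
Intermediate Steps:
T(r, b) = -4 + r
N(V) = -4/(6 + V)
K(l, M) = M + l
96*K(T(0, -4), N(-2)) = 96*(-4/(6 - 2) + (-4 + 0)) = 96*(-4/4 - 4) = 96*(-4*1/4 - 4) = 96*(-1 - 4) = 96*(-5) = -480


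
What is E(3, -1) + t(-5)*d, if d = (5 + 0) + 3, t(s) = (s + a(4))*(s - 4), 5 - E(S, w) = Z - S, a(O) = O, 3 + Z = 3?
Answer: 80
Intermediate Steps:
Z = 0 (Z = -3 + 3 = 0)
E(S, w) = 5 + S (E(S, w) = 5 - (0 - S) = 5 - (-1)*S = 5 + S)
t(s) = (-4 + s)*(4 + s) (t(s) = (s + 4)*(s - 4) = (4 + s)*(-4 + s) = (-4 + s)*(4 + s))
d = 8 (d = 5 + 3 = 8)
E(3, -1) + t(-5)*d = (5 + 3) + (-16 + (-5)²)*8 = 8 + (-16 + 25)*8 = 8 + 9*8 = 8 + 72 = 80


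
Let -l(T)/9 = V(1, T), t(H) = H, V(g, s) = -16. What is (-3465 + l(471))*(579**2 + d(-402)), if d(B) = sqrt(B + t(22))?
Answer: -1113335361 - 6642*I*sqrt(95) ≈ -1.1133e+9 - 64738.0*I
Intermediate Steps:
l(T) = 144 (l(T) = -9*(-16) = 144)
d(B) = sqrt(22 + B) (d(B) = sqrt(B + 22) = sqrt(22 + B))
(-3465 + l(471))*(579**2 + d(-402)) = (-3465 + 144)*(579**2 + sqrt(22 - 402)) = -3321*(335241 + sqrt(-380)) = -3321*(335241 + 2*I*sqrt(95)) = -1113335361 - 6642*I*sqrt(95)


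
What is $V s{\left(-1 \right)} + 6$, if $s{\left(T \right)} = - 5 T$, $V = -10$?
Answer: $-44$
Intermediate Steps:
$V s{\left(-1 \right)} + 6 = - 10 \left(\left(-5\right) \left(-1\right)\right) + 6 = \left(-10\right) 5 + 6 = -50 + 6 = -44$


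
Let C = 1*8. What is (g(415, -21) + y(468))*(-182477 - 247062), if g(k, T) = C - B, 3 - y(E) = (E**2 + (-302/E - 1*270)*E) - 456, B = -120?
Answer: 39420941725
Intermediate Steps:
y(E) = 459 - E**2 - E*(-270 - 302/E) (y(E) = 3 - ((E**2 + (-302/E - 1*270)*E) - 456) = 3 - ((E**2 + (-302/E - 270)*E) - 456) = 3 - ((E**2 + (-270 - 302/E)*E) - 456) = 3 - ((E**2 + E*(-270 - 302/E)) - 456) = 3 - (-456 + E**2 + E*(-270 - 302/E)) = 3 + (456 - E**2 - E*(-270 - 302/E)) = 459 - E**2 - E*(-270 - 302/E))
C = 8
g(k, T) = 128 (g(k, T) = 8 - 1*(-120) = 8 + 120 = 128)
(g(415, -21) + y(468))*(-182477 - 247062) = (128 + (761 - 1*468**2 + 270*468))*(-182477 - 247062) = (128 + (761 - 1*219024 + 126360))*(-429539) = (128 + (761 - 219024 + 126360))*(-429539) = (128 - 91903)*(-429539) = -91775*(-429539) = 39420941725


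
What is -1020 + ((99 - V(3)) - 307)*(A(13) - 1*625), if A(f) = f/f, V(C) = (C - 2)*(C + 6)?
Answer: 134388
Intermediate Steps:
V(C) = (-2 + C)*(6 + C)
A(f) = 1
-1020 + ((99 - V(3)) - 307)*(A(13) - 1*625) = -1020 + ((99 - (-12 + 3**2 + 4*3)) - 307)*(1 - 1*625) = -1020 + ((99 - (-12 + 9 + 12)) - 307)*(1 - 625) = -1020 + ((99 - 1*9) - 307)*(-624) = -1020 + ((99 - 9) - 307)*(-624) = -1020 + (90 - 307)*(-624) = -1020 - 217*(-624) = -1020 + 135408 = 134388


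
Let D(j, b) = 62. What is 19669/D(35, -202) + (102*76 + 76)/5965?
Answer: 117810921/369830 ≈ 318.55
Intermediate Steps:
19669/D(35, -202) + (102*76 + 76)/5965 = 19669/62 + (102*76 + 76)/5965 = 19669*(1/62) + (7752 + 76)*(1/5965) = 19669/62 + 7828*(1/5965) = 19669/62 + 7828/5965 = 117810921/369830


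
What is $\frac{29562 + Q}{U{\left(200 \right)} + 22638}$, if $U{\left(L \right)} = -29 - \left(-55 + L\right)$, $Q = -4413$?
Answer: $\frac{8383}{7488} \approx 1.1195$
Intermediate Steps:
$U{\left(L \right)} = 26 - L$
$\frac{29562 + Q}{U{\left(200 \right)} + 22638} = \frac{29562 - 4413}{\left(26 - 200\right) + 22638} = \frac{25149}{\left(26 - 200\right) + 22638} = \frac{25149}{-174 + 22638} = \frac{25149}{22464} = 25149 \cdot \frac{1}{22464} = \frac{8383}{7488}$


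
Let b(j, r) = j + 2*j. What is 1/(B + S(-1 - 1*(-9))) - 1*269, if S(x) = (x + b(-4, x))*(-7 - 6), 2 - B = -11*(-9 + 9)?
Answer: -14525/54 ≈ -268.98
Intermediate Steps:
b(j, r) = 3*j
B = 2 (B = 2 - (-11)*(-9 + 9) = 2 - (-11)*0 = 2 - 1*0 = 2 + 0 = 2)
S(x) = 156 - 13*x (S(x) = (x + 3*(-4))*(-7 - 6) = (x - 12)*(-13) = (-12 + x)*(-13) = 156 - 13*x)
1/(B + S(-1 - 1*(-9))) - 1*269 = 1/(2 + (156 - 13*(-1 - 1*(-9)))) - 1*269 = 1/(2 + (156 - 13*(-1 + 9))) - 269 = 1/(2 + (156 - 13*8)) - 269 = 1/(2 + (156 - 104)) - 269 = 1/(2 + 52) - 269 = 1/54 - 269 = -14525/54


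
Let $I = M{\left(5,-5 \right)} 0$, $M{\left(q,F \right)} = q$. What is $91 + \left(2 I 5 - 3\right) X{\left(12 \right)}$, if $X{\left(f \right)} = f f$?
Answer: $-341$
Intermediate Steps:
$X{\left(f \right)} = f^{2}$
$I = 0$ ($I = 5 \cdot 0 = 0$)
$91 + \left(2 I 5 - 3\right) X{\left(12 \right)} = 91 + \left(2 \cdot 0 \cdot 5 - 3\right) 12^{2} = 91 + \left(2 \cdot 0 - 3\right) 144 = 91 + \left(0 - 3\right) 144 = 91 - 432 = -341$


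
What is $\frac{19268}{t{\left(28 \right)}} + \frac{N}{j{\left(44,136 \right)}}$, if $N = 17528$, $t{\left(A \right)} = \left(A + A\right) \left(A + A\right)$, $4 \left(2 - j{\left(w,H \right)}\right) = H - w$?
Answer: $- \frac{1948685}{2352} \approx -828.52$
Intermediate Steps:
$j{\left(w,H \right)} = 2 - \frac{H}{4} + \frac{w}{4}$ ($j{\left(w,H \right)} = 2 - \frac{H - w}{4} = 2 - \left(- \frac{w}{4} + \frac{H}{4}\right) = 2 - \frac{H}{4} + \frac{w}{4}$)
$t{\left(A \right)} = 4 A^{2}$ ($t{\left(A \right)} = 2 A 2 A = 4 A^{2}$)
$\frac{19268}{t{\left(28 \right)}} + \frac{N}{j{\left(44,136 \right)}} = \frac{19268}{4 \cdot 28^{2}} + \frac{17528}{2 - 34 + \frac{1}{4} \cdot 44} = \frac{19268}{4 \cdot 784} + \frac{17528}{2 - 34 + 11} = \frac{19268}{3136} + \frac{17528}{-21} = 19268 \cdot \frac{1}{3136} + 17528 \left(- \frac{1}{21}\right) = \frac{4817}{784} - \frac{2504}{3} = - \frac{1948685}{2352}$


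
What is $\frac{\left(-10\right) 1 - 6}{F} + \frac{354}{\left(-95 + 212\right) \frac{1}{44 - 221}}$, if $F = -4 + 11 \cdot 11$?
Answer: $- \frac{62674}{117} \approx -535.67$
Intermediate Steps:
$F = 117$ ($F = -4 + 121 = 117$)
$\frac{\left(-10\right) 1 - 6}{F} + \frac{354}{\left(-95 + 212\right) \frac{1}{44 - 221}} = \frac{\left(-10\right) 1 - 6}{117} + \frac{354}{\left(-95 + 212\right) \frac{1}{44 - 221}} = \left(-10 - 6\right) \frac{1}{117} + \frac{354}{117 \frac{1}{-177}} = \left(-16\right) \frac{1}{117} + \frac{354}{117 \left(- \frac{1}{177}\right)} = - \frac{16}{117} + \frac{354}{- \frac{39}{59}} = - \frac{16}{117} + 354 \left(- \frac{59}{39}\right) = - \frac{16}{117} - \frac{6962}{13} = - \frac{62674}{117}$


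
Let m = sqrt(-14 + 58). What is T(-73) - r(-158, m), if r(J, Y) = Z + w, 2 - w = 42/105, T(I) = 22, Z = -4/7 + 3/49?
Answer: 5123/245 ≈ 20.910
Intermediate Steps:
Z = -25/49 (Z = -4*1/7 + 3*(1/49) = -4/7 + 3/49 = -25/49 ≈ -0.51020)
w = 8/5 (w = 2 - 42/105 = 2 - 1*2/5 = 2 - 2/5 = 8/5 ≈ 1.6000)
m = 2*sqrt(11) (m = sqrt(44) = 2*sqrt(11) ≈ 6.6332)
r(J, Y) = 267/245 (r(J, Y) = -25/49 + 8/5 = 267/245)
T(-73) - r(-158, m) = 22 - 1*267/245 = 22 - 267/245 = 5123/245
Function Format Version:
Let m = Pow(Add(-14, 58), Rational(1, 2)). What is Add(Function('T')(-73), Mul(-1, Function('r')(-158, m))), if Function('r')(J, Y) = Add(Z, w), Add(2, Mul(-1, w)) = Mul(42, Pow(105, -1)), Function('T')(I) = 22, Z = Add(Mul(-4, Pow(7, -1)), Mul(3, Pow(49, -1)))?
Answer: Rational(5123, 245) ≈ 20.910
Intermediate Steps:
Z = Rational(-25, 49) (Z = Add(Mul(-4, Rational(1, 7)), Mul(3, Rational(1, 49))) = Add(Rational(-4, 7), Rational(3, 49)) = Rational(-25, 49) ≈ -0.51020)
w = Rational(8, 5) (w = Add(2, Mul(-1, Mul(42, Pow(105, -1)))) = Add(2, Mul(-1, Mul(42, Rational(1, 105)))) = Add(2, Mul(-1, Rational(2, 5))) = Add(2, Rational(-2, 5)) = Rational(8, 5) ≈ 1.6000)
m = Mul(2, Pow(11, Rational(1, 2))) (m = Pow(44, Rational(1, 2)) = Mul(2, Pow(11, Rational(1, 2))) ≈ 6.6332)
Function('r')(J, Y) = Rational(267, 245) (Function('r')(J, Y) = Add(Rational(-25, 49), Rational(8, 5)) = Rational(267, 245))
Add(Function('T')(-73), Mul(-1, Function('r')(-158, m))) = Add(22, Mul(-1, Rational(267, 245))) = Add(22, Rational(-267, 245)) = Rational(5123, 245)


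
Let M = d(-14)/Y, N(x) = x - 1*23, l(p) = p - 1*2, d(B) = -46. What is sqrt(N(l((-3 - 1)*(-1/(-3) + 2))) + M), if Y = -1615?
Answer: I*sqrt(805272915)/4845 ≈ 5.857*I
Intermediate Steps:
l(p) = -2 + p (l(p) = p - 2 = -2 + p)
N(x) = -23 + x (N(x) = x - 23 = -23 + x)
M = 46/1615 (M = -46/(-1615) = -46*(-1/1615) = 46/1615 ≈ 0.028483)
sqrt(N(l((-3 - 1)*(-1/(-3) + 2))) + M) = sqrt((-23 + (-2 + (-3 - 1)*(-1/(-3) + 2))) + 46/1615) = sqrt((-23 + (-2 - 4*(-1*(-1/3) + 2))) + 46/1615) = sqrt((-23 + (-2 - 4*(1/3 + 2))) + 46/1615) = sqrt((-23 + (-2 - 4*7/3)) + 46/1615) = sqrt((-23 + (-2 - 28/3)) + 46/1615) = sqrt((-23 - 34/3) + 46/1615) = sqrt(-103/3 + 46/1615) = sqrt(-166207/4845) = I*sqrt(805272915)/4845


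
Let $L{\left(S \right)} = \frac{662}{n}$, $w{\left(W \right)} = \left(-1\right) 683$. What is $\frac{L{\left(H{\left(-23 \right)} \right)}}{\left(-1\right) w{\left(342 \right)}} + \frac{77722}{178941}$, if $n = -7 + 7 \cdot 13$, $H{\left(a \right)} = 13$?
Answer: $\frac{108988703}{244433406} \approx 0.44588$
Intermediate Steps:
$w{\left(W \right)} = -683$
$n = 84$ ($n = -7 + 91 = 84$)
$L{\left(S \right)} = \frac{331}{42}$ ($L{\left(S \right)} = \frac{662}{84} = 662 \cdot \frac{1}{84} = \frac{331}{42}$)
$\frac{L{\left(H{\left(-23 \right)} \right)}}{\left(-1\right) w{\left(342 \right)}} + \frac{77722}{178941} = \frac{331}{42 \left(\left(-1\right) \left(-683\right)\right)} + \frac{77722}{178941} = \frac{331}{42 \cdot 683} + 77722 \cdot \frac{1}{178941} = \frac{331}{42} \cdot \frac{1}{683} + \frac{77722}{178941} = \frac{331}{28686} + \frac{77722}{178941} = \frac{108988703}{244433406}$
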